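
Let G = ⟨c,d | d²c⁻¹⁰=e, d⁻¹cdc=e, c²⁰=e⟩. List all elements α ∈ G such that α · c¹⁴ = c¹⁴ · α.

⟨c¹⁴⟩ ⊆ C_G(c¹⁴) since powers of c¹⁴ commute with c¹⁴; so |C_G(c¹⁴)| ≥ |⟨c¹⁴⟩| = 10.
By orbit–stabilizer, |C_G(c¹⁴)| = |G| / |conj. class of c¹⁴| = 40 / 2 = 20.
The 20 elements commuting with c¹⁴ are {e, c, c², c³, c⁴, c⁵, c⁶, c⁷, c⁸, c⁹, c¹⁰, c¹¹, c¹², c¹³, c¹⁴, c¹⁵, c¹⁶, c¹⁷, c¹⁸, c¹⁹}.

Answer: {e, c, c², c³, c⁴, c⁵, c⁶, c⁷, c⁸, c⁹, c¹⁰, c¹¹, c¹², c¹³, c¹⁴, c¹⁵, c¹⁶, c¹⁷, c¹⁸, c¹⁹}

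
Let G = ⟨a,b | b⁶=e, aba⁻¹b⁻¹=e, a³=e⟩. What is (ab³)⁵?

Compute successive powers of (ab³), reducing at each step:
  (ab³)²: (ab³) · a = a²b³;   (a²b³) · b³ = a²
  (ab³)³: (a²) · a = e;   e · b³ = b³
  (ab³)⁴: (b³) · a = ab³;   (ab³) · b³ = a
  (ab³)⁵: a · a = a²;   (a²) · b³ = a²b³

Answer: a²b³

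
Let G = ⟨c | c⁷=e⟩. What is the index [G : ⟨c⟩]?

First find ord(c) by computing successive powers:
  c¹ = c, c² = c², c³ = c³, c⁴ = c⁴, c⁵ = c⁵, c⁶ = c⁶, c⁷ = e.
So |⟨c⟩| = ord(c) = 7. With |G| = 7, by Lagrange [G : ⟨c⟩] = 7/7 = 1.

Answer: 1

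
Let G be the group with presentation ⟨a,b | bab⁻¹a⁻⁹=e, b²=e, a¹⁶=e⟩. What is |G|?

Enumerate words in the generators, reducing via the relations: the distinct elements are
  {a, b, e, ab, a², a³, a⁴, a⁵, a⁶, a⁷, a⁸, a⁹, a²b, a³b, a¹², a¹³, a¹¹, a¹⁰, a¹⁴, a¹⁵, a⁴b, a⁵b, a⁶b, a⁷b, a⁸b, a⁹b, a¹²b, a¹³b, a¹¹b, a¹⁰b, a¹⁴b, a¹⁵b}.
No further products give new elements, so |G| = 32.

Answer: 32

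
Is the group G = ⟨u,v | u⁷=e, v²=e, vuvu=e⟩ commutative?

u·v = uv but v·u = u⁶v, so u·v ≠ v·u and G is not abelian.

Answer: No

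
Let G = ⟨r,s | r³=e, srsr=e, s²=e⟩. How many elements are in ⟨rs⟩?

|⟨rs⟩| equals the order of rs. Compute successive powers until reaching e:
  (rs)¹ = rs, (rs)² = e.
The smallest positive k with (rs)ᵏ = e is 2, so |⟨rs⟩| = 2.

Answer: 2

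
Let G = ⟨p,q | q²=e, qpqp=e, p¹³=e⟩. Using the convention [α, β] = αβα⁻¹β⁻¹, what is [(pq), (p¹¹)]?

[(pq), (p¹¹)] = (pq)·(p¹¹)·(pq)⁻¹·(p¹¹)⁻¹.
  (pq) · (p¹¹) = p³q
  (p³q) · (pq) = p²
  (p²) · (p²) = p⁴

Answer: p⁴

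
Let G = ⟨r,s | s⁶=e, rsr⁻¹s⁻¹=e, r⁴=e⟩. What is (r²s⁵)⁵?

Compute successive powers of (r²s⁵), reducing at each step:
  (r²s⁵)²: (r²s⁵) · r² = s⁵;   (s⁵) · s⁵ = s⁴
  (r²s⁵)³: (s⁴) · r² = r²s⁴;   (r²s⁴) · s⁵ = r²s³
  (r²s⁵)⁴: (r²s³) · r² = s³;   (s³) · s⁵ = s²
  (r²s⁵)⁵: (s²) · r² = r²s²;   (r²s²) · s⁵ = r²s

Answer: r²s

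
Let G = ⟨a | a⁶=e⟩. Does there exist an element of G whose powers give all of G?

|G| = 6. The element a has order 6 (its powers give 6 distinct elements), so ⟨a⟩ = G and G is cyclic.

Answer: Yes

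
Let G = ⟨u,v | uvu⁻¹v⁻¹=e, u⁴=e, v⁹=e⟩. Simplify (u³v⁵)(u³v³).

Compute (u³v⁵) · (u³v³) by multiplying left to right and reducing via the relations at each step:
  (u³v⁵) · u³ = u²v⁵
  (u²v⁵) · v³ = u²v⁸

Answer: u²v⁸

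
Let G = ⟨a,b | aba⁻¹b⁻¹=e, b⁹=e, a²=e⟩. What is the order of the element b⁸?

Compute successive powers until reaching e:
  (b⁸)¹ = b⁸, (b⁸)² = b⁷, (b⁸)³ = b⁶, (b⁸)⁴ = b⁵, (b⁸)⁵ = b⁴, (b⁸)⁶ = b³, (b⁸)⁷ = b², (b⁸)⁸ = b, (b⁸)⁹ = e.
The smallest positive k with (b⁸)ᵏ = e is 9.

Answer: 9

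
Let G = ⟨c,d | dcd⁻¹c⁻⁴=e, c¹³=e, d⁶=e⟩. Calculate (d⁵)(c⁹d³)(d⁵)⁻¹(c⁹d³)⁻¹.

[(d⁵), (c⁹d³)] = (d⁵)·(c⁹d³)·(d⁵)⁻¹·(c⁹d³)⁻¹.
  (d⁵) · (c⁹d³) = c¹²d²
  (c¹²d²) · d = c¹²d³
  (c¹²d³) · (c⁹d³) = c³

Answer: c³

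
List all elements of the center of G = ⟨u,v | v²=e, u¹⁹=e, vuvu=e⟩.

An element z ∈ Z(G) iff z commutes with every generator.
For example e is central: e·u = u = u·e; e·v = v = v·e.
Whereas u ∉ Z(G) since u·v = uv ≠ u¹⁸v = v·u.
Checking each of the 38 elements this way gives Z(G) = {e}, of order 1.

Answer: {e}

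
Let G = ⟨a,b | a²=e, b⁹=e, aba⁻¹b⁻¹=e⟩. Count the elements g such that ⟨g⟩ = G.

G is cyclic of order 18. An element generates G iff its order is 18, and a cyclic group of order 18 has exactly φ(18) = 6 such elements.

Answer: 6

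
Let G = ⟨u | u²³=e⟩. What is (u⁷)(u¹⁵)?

Compute (u⁷) · (u¹⁵) by multiplying left to right and reducing via the relations at each step:
  (u⁷) · u¹⁵ = u²²

Answer: u²²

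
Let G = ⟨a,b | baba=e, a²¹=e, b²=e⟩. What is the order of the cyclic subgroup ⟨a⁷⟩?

|⟨a⁷⟩| equals the order of a⁷. Compute successive powers until reaching e:
  (a⁷)¹ = a⁷, (a⁷)² = a¹⁴, (a⁷)³ = e.
The smallest positive k with (a⁷)ᵏ = e is 3, so |⟨a⁷⟩| = 3.

Answer: 3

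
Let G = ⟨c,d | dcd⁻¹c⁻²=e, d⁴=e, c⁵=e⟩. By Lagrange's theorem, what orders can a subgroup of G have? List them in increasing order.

|G| = 20 = 2² · 5. By Lagrange's theorem the order of any subgroup divides 20; the divisors of 20 are 1, 2, 4, 5, 10, 20.

Answer: 1, 2, 4, 5, 10, 20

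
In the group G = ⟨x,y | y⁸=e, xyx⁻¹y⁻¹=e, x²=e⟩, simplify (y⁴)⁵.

Compute successive powers of (y⁴), reducing at each step:
  (y⁴)²: (y⁴) · y⁴ = e
  (y⁴)³: e · y⁴ = y⁴
  (y⁴)⁴: (y⁴) · y⁴ = e
  (y⁴)⁵: e · y⁴ = y⁴

Answer: y⁴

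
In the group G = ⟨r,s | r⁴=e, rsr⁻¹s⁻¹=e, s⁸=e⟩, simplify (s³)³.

Compute successive powers of (s³), reducing at each step:
  (s³)²: (s³) · s³ = s⁶
  (s³)³: (s⁶) · s³ = s

Answer: s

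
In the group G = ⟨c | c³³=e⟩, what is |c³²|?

Compute successive powers until reaching e:
  (c³²)¹ = c³², (c³²)² = c³¹, (c³²)³ = c³⁰, (c³²)⁴ = c²⁹, (c³²)⁵ = c²⁸, (c³²)⁶ = c²⁷, (c³²)⁷ = c²⁶, (c³²)⁸ = c²⁵, (c³²)⁹ = c²⁴, (c³²)¹⁰ = c²³, (c³²)¹¹ = c²², (c³²)¹² = c²¹, (c³²)¹³ = c²⁰, (c³²)¹⁴ = c¹⁹, (c³²)¹⁵ = c¹⁸, (c³²)¹⁶ = c¹⁷, (c³²)¹⁷ = c¹⁶, (c³²)¹⁸ = c¹⁵, (c³²)¹⁹ = c¹⁴, (c³²)²⁰ = c¹³, (c³²)²¹ = c¹², (c³²)²² = c¹¹, (c³²)²³ = c¹⁰, (c³²)²⁴ = c⁹, (c³²)²⁵ = c⁸, (c³²)²⁶ = c⁷, (c³²)²⁷ = c⁶, (c³²)²⁸ = c⁵, (c³²)²⁹ = c⁴, (c³²)³⁰ = c³, (c³²)³¹ = c², (c³²)³² = c, (c³²)³³ = e.
The smallest positive k with (c³²)ᵏ = e is 33.

Answer: 33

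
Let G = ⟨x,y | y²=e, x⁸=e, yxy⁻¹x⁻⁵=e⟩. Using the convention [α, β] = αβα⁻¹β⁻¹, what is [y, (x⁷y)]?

[y, (x⁷y)] = y·(x⁷y)·y⁻¹·(x⁷y)⁻¹.
  y · (x⁷y) = x³
  (x³) · y = x³y
  (x³y) · (x⁵y) = x⁴

Answer: x⁴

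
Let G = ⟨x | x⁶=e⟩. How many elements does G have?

G is generated by a single element, so G is cyclic. The relator gives x⁶ = e and no smaller power is forced to be e, so the 6 powers {e, x, x², x³, x⁴, x⁵} are distinct. Hence |G| = 6.

Answer: 6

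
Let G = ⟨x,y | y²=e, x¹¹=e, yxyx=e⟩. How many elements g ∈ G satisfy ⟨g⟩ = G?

⟨g⟩ = G would require ord(g) = |G| = 22, but the maximum element order in G is 11 < 22. So G is not cyclic and no single element generates it: the count is 0.

Answer: 0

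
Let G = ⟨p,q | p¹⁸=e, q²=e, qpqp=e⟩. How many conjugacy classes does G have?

The conjugacy classes (representative and size) are:
  [e] (size 1), [p] (size 2), [p²] (size 2), [p³] (size 2), [p¹⁴] (size 2), [p⁵] (size 2), [p¹²] (size 2), [p⁷] (size 2), [p¹⁰] (size 2), [p⁹] (size 1), [p¹⁰q] (size 9), [pq] (size 9).
Class equation: 1 + 2 + 2 + 2 + 2 + 2 + 2 + 2 + 2 + 1 + 9 + 9 = 36 = |G|. So G has 12 conjugacy classes.

Answer: 12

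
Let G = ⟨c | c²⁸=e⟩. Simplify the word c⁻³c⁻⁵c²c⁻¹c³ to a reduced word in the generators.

Multiply left to right, reducing at each step:
  (c²⁵) · c⁻⁵ = c²⁰
  (c²⁰) · c² = c²²
  (c²²) · c⁻¹ = c²¹
  (c²¹) · c³ = c²⁴

Answer: c²⁴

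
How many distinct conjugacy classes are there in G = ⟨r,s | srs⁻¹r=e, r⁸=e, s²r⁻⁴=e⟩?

The conjugacy classes (representative and size) are:
  [e] (size 1), [r⁷] (size 2), [r²] (size 2), [r⁵] (size 2), [r⁴] (size 1), [r²s⁻¹] (size 4), [r³s] (size 4).
Class equation: 1 + 2 + 2 + 2 + 1 + 4 + 4 = 16 = |G|. So G has 7 conjugacy classes.

Answer: 7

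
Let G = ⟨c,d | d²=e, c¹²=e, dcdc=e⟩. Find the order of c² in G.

Compute successive powers until reaching e:
  (c²)¹ = c², (c²)² = c⁴, (c²)³ = c⁶, (c²)⁴ = c⁸, (c²)⁵ = c¹⁰, (c²)⁶ = e.
The smallest positive k with (c²)ᵏ = e is 6.

Answer: 6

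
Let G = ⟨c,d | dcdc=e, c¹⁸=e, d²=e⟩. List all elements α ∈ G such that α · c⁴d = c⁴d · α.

⟨c⁴d⟩ ⊆ C_G(c⁴d) since powers of c⁴d commute with c⁴d; so |C_G(c⁴d)| ≥ |⟨c⁴d⟩| = 2.
By orbit–stabilizer, |C_G(c⁴d)| = |G| / |conj. class of c⁴d| = 36 / 9 = 4.
The 4 elements commuting with c⁴d are {e, c⁹, c⁴d, c¹³d}.

Answer: {e, c⁹, c⁴d, c¹³d}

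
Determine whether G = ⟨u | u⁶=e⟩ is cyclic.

|G| = 6. The element u has order 6 (its powers give 6 distinct elements), so ⟨u⟩ = G and G is cyclic.

Answer: Yes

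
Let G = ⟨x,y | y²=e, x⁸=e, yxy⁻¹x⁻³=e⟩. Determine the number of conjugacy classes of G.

The conjugacy classes (representative and size) are:
  [e] (size 1), [x³] (size 2), [x²] (size 2), [x⁴] (size 1), [x⁵] (size 2), [x⁴y] (size 4), [xy] (size 4).
Class equation: 1 + 2 + 2 + 1 + 2 + 4 + 4 = 16 = |G|. So G has 7 conjugacy classes.

Answer: 7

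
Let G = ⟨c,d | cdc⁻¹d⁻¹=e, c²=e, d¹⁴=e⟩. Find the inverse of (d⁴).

The order of (d⁴) is 7 (smallest k with (d⁴)ᵏ = e), so (d⁴)⁻¹ = (d⁴)⁶ = d¹⁰.
Check: (d⁴) · (d¹⁰) → (d⁴) · d¹⁰ = e, giving e as required.

Answer: d¹⁰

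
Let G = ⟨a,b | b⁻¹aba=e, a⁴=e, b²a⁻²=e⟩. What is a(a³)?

Compute a · (a³) by multiplying left to right and reducing via the relations at each step:
  a · a³ = e

Answer: e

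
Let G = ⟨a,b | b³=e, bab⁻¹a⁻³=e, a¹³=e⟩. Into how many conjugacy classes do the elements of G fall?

The conjugacy classes (representative and size) are:
  [e] (size 1), [a] (size 3), [a⁵] (size 3), [a¹⁰] (size 3), [a⁸] (size 3), [a¹⁰b] (size 13), [a⁷b²] (size 13).
Class equation: 1 + 3 + 3 + 3 + 3 + 13 + 13 = 39 = |G|. So G has 7 conjugacy classes.

Answer: 7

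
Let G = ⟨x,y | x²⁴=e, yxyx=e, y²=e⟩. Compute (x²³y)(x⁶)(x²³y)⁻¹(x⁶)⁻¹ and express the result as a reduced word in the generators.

[(x²³y), (x⁶)] = (x²³y)·(x⁶)·(x²³y)⁻¹·(x⁶)⁻¹.
  (x²³y) · (x⁶) = x¹⁷y
  (x¹⁷y) · (x²³y) = x¹⁸
  (x¹⁸) · (x¹⁸) = x¹²

Answer: x¹²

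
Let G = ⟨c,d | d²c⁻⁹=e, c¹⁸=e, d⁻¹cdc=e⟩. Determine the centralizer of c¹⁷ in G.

⟨c¹⁷⟩ ⊆ C_G(c¹⁷) since powers of c¹⁷ commute with c¹⁷; so |C_G(c¹⁷)| ≥ |⟨c¹⁷⟩| = 18.
By orbit–stabilizer, |C_G(c¹⁷)| = |G| / |conj. class of c¹⁷| = 36 / 2 = 18.
The 18 elements commuting with c¹⁷ are {e, c, c², c³, c⁴, c⁵, c⁶, c⁷, c⁸, c⁹, c¹⁰, c¹¹, c¹², c¹³, c¹⁴, c¹⁵, c¹⁶, c¹⁷}.

Answer: {e, c, c², c³, c⁴, c⁵, c⁶, c⁷, c⁸, c⁹, c¹⁰, c¹¹, c¹², c¹³, c¹⁴, c¹⁵, c¹⁶, c¹⁷}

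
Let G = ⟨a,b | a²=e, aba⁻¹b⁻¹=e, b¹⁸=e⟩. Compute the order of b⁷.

Compute successive powers until reaching e:
  (b⁷)¹ = b⁷, (b⁷)² = b¹⁴, (b⁷)³ = b³, (b⁷)⁴ = b¹⁰, (b⁷)⁵ = b¹⁷, (b⁷)⁶ = b⁶, (b⁷)⁷ = b¹³, (b⁷)⁸ = b², (b⁷)⁹ = b⁹, (b⁷)¹⁰ = b¹⁶, (b⁷)¹¹ = b⁵, (b⁷)¹² = b¹², (b⁷)¹³ = b, (b⁷)¹⁴ = b⁸, (b⁷)¹⁵ = b¹⁵, (b⁷)¹⁶ = b⁴, (b⁷)¹⁷ = b¹¹, (b⁷)¹⁸ = e.
The smallest positive k with (b⁷)ᵏ = e is 18.

Answer: 18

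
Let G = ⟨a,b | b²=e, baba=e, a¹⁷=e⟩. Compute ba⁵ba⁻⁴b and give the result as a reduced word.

Multiply left to right, reducing at each step:
  b · a⁵ = a¹²b
  (a¹²b) · b = a¹²
  (a¹²) · a⁻⁴ = a⁸
  (a⁸) · b = a⁸b

Answer: a⁸b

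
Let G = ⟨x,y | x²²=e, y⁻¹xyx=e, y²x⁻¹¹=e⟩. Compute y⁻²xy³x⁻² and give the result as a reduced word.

Multiply left to right, reducing at each step:
  (x¹¹) · x = x¹²
  (x¹²) · y³ = xy
  (xy) · x⁻² = x³y

Answer: x³y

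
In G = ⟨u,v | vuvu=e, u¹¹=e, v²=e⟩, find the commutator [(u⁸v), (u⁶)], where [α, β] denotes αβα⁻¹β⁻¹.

[(u⁸v), (u⁶)] = (u⁸v)·(u⁶)·(u⁸v)⁻¹·(u⁶)⁻¹.
  (u⁸v) · (u⁶) = u²v
  (u²v) · (u⁸v) = u⁵
  (u⁵) · (u⁵) = u¹⁰

Answer: u¹⁰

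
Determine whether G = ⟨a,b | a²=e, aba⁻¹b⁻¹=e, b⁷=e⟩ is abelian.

Each pair of generators commutes: a·b = ab = b·a. Since the generators pairwise commute, every element of G commutes with every other, so G is abelian.

Answer: Yes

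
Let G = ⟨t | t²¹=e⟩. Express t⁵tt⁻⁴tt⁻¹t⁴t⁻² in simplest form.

Multiply left to right, reducing at each step:
  (t⁵) · t = t⁶
  (t⁶) · t⁻⁴ = t²
  (t²) · t = t³
  (t³) · t⁻¹ = t²
  (t²) · t⁴ = t⁶
  (t⁶) · t⁻² = t⁴

Answer: t⁴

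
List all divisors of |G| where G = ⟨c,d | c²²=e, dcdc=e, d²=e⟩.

|G| = 44 = 2² · 11. By Lagrange's theorem the order of any subgroup divides 44; the divisors of 44 are 1, 2, 4, 11, 22, 44.

Answer: 1, 2, 4, 11, 22, 44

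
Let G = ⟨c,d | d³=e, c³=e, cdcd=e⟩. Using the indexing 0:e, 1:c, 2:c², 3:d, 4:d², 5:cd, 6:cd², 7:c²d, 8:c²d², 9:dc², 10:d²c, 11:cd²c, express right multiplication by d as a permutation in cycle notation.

(0 3 4)(1 5 6)(2 7 8)(9 11 10)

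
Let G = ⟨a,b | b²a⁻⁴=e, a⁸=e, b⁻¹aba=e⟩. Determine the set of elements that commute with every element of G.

An element z ∈ Z(G) iff z commutes with every generator.
For example a⁴ is central: (a⁴)·a = a⁵ = a·(a⁴); (a⁴)·b = b⁻¹ = b·(a⁴).
Whereas a ∉ Z(G) since a·b = ab ≠ a³b⁻¹ = b·a.
Checking each of the 16 elements this way gives Z(G) = {e, a⁴}, of order 2.

Answer: {e, a⁴}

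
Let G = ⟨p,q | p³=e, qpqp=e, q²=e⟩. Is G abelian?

p·q = pq but q·p = p²q, so p·q ≠ q·p and G is not abelian.

Answer: No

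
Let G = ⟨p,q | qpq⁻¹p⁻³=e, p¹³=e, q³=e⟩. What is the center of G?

An element z ∈ Z(G) iff z commutes with every generator.
For example e is central: e·p = p = p·e; e·q = q = q·e.
Whereas p ∉ Z(G) since p·q = pq ≠ p³q = q·p.
Checking each of the 39 elements this way gives Z(G) = {e}, of order 1.

Answer: {e}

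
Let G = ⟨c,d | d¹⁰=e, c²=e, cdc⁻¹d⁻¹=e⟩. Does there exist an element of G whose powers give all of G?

|G| = 20, but the maximum element order in G is 10 < 20. No single element generates all of G, so G is not cyclic.

Answer: No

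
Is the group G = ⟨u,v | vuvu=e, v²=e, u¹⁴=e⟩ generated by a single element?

Every cyclic group is abelian. But u·v = uv while v·u = u¹³v, so u·v ≠ v·u and G is not abelian. Hence G is not cyclic.

Answer: No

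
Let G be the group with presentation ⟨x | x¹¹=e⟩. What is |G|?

G is generated by a single element, so G is cyclic. The relator gives x¹¹ = e and no smaller power is forced to be e, so the 11 powers {e, x, x², x³, x⁴, x⁵, x⁶, x⁷, x⁸, x⁹, x¹⁰} are distinct. Hence |G| = 11.

Answer: 11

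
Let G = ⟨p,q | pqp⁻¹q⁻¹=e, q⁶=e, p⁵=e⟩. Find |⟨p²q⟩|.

|⟨p²q⟩| equals the order of p²q. Compute successive powers until reaching e:
  (p²q)¹ = p²q, (p²q)² = p⁴q², (p²q)³ = pq³, (p²q)⁴ = p³q⁴, (p²q)⁵ = q⁵, (p²q)⁶ = p², (p²q)⁷ = p⁴q, (p²q)⁸ = pq², (p²q)⁹ = p³q³, (p²q)¹⁰ = q⁴, (p²q)¹¹ = p²q⁵, (p²q)¹² = p⁴, (p²q)¹³ = pq, (p²q)¹⁴ = p³q², (p²q)¹⁵ = q³, (p²q)¹⁶ = p²q⁴, (p²q)¹⁷ = p⁴q⁵, (p²q)¹⁸ = p, (p²q)¹⁹ = p³q, (p²q)²⁰ = q², (p²q)²¹ = p²q³, (p²q)²² = p⁴q⁴, (p²q)²³ = pq⁵, (p²q)²⁴ = p³, (p²q)²⁵ = q, (p²q)²⁶ = p²q², (p²q)²⁷ = p⁴q³, (p²q)²⁸ = pq⁴, (p²q)²⁹ = p³q⁵, (p²q)³⁰ = e.
The smallest positive k with (p²q)ᵏ = e is 30, so |⟨p²q⟩| = 30.

Answer: 30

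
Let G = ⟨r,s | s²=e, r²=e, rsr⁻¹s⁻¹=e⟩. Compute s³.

Compute successive powers of s, reducing at each step:
  s²: s · s = e
  s³: e · s = s

Answer: s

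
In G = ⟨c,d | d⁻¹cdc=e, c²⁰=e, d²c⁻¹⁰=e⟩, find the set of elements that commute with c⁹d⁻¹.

⟨c⁹d⁻¹⟩ ⊆ C_G(c⁹d⁻¹) since powers of c⁹d⁻¹ commute with c⁹d⁻¹; so |C_G(c⁹d⁻¹)| ≥ |⟨c⁹d⁻¹⟩| = 4.
By orbit–stabilizer, |C_G(c⁹d⁻¹)| = |G| / |conj. class of c⁹d⁻¹| = 40 / 10 = 4.
The 4 elements commuting with c⁹d⁻¹ are {e, c¹⁰, c⁹d, c⁹d⁻¹}.

Answer: {e, c¹⁰, c⁹d, c⁹d⁻¹}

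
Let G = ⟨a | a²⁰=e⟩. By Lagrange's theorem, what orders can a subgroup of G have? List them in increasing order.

|G| = 20 = 2² · 5. By Lagrange's theorem the order of any subgroup divides 20; the divisors of 20 are 1, 2, 4, 5, 10, 20.

Answer: 1, 2, 4, 5, 10, 20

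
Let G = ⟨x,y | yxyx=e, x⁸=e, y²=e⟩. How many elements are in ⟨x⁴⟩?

|⟨x⁴⟩| equals the order of x⁴. Compute successive powers until reaching e:
  (x⁴)¹ = x⁴, (x⁴)² = e.
The smallest positive k with (x⁴)ᵏ = e is 2, so |⟨x⁴⟩| = 2.

Answer: 2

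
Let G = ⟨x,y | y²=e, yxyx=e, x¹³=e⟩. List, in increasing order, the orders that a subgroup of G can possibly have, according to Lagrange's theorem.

|G| = 26 = 2 · 13. By Lagrange's theorem the order of any subgroup divides 26; the divisors of 26 are 1, 2, 13, 26.

Answer: 1, 2, 13, 26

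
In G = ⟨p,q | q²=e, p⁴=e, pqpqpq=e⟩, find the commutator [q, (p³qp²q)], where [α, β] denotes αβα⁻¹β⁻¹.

[q, (p³qp²q)] = q·(p³qp²q)·q⁻¹·(p³qp²q)⁻¹.
  q · (p³qp²q) = p²qp
  (p²qp) · q = pqp³
  (pqp³) · (p³qp²q) = p³qp²

Answer: p³qp²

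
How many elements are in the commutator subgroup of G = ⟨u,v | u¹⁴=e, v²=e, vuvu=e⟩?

G' = [G, G] is generated by all commutators. The generator-pair commutators are: [u, v] = u².
The subgroup they normally generate is {e, u², u⁴, u⁶, u⁸, u¹⁰, u¹²}, of order 7.
Check: |G/G'| = 28/7 = 4 is the order of the abelianisation.

Answer: 7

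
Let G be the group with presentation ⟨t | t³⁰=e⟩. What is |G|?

G is generated by a single element, so G is cyclic. The relator gives t³⁰ = e and no smaller power is forced to be e, so the 30 powers {e, t, t², t³, t⁴, t⁵, t⁶, t⁷, t⁸, t⁹, t²², t²³, t²¹, t²⁰, t²⁴, t²⁵, t²⁶, t²⁷, t²⁸, t²⁹, t¹², t¹³, t¹¹, t¹⁰, t¹⁴, t¹⁵, t¹⁶, t¹⁷, t¹⁸, t¹⁹} are distinct. Hence |G| = 30.

Answer: 30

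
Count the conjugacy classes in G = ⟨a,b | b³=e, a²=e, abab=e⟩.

The conjugacy classes (representative and size) are:
  [e] (size 1), [ab²] (size 3), [b²] (size 2).
Class equation: 1 + 3 + 2 = 6 = |G|. So G has 3 conjugacy classes.

Answer: 3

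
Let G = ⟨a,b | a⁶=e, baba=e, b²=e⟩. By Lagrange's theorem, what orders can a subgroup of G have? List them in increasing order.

|G| = 12 = 2² · 3. By Lagrange's theorem the order of any subgroup divides 12; the divisors of 12 are 1, 2, 3, 4, 6, 12.

Answer: 1, 2, 3, 4, 6, 12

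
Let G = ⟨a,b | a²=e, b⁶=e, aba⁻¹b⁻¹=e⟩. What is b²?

Compute successive powers of b, reducing at each step:
  b²: b · b = b²

Answer: b²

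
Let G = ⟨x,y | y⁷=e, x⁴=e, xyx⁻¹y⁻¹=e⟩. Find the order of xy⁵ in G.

Compute successive powers until reaching e:
  (xy⁵)¹ = xy⁵, (xy⁵)² = x²y³, (xy⁵)³ = x³y, (xy⁵)⁴ = y⁶, (xy⁵)⁵ = xy⁴, (xy⁵)⁶ = x²y², (xy⁵)⁷ = x³, (xy⁵)⁸ = y⁵, (xy⁵)⁹ = xy³, (xy⁵)¹⁰ = x²y, (xy⁵)¹¹ = x³y⁶, (xy⁵)¹² = y⁴, (xy⁵)¹³ = xy², (xy⁵)¹⁴ = x², (xy⁵)¹⁵ = x³y⁵, (xy⁵)¹⁶ = y³, (xy⁵)¹⁷ = xy, (xy⁵)¹⁸ = x²y⁶, (xy⁵)¹⁹ = x³y⁴, (xy⁵)²⁰ = y², (xy⁵)²¹ = x, (xy⁵)²² = x²y⁵, (xy⁵)²³ = x³y³, (xy⁵)²⁴ = y, (xy⁵)²⁵ = xy⁶, (xy⁵)²⁶ = x²y⁴, (xy⁵)²⁷ = x³y², (xy⁵)²⁸ = e.
The smallest positive k with (xy⁵)ᵏ = e is 28.

Answer: 28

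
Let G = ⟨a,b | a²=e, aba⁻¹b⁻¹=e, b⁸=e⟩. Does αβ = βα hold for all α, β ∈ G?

Each pair of generators commutes: a·b = ab = b·a. Since the generators pairwise commute, every element of G commutes with every other, so G is abelian.

Answer: Yes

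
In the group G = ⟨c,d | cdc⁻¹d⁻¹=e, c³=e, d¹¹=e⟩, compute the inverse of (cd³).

The order of (cd³) is 33 (smallest k with (cd³)ᵏ = e), so (cd³)⁻¹ = (cd³)³² = c²d⁸.
Check: (cd³) · (c²d⁸) → (cd³) · c² = d³;   (d³) · d⁸ = e, giving e as required.

Answer: c²d⁸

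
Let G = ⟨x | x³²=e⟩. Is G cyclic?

|G| = 32. The element x has order 32 (its powers give 32 distinct elements), so ⟨x⟩ = G and G is cyclic.

Answer: Yes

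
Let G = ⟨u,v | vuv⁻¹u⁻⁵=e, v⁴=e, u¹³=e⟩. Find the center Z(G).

An element z ∈ Z(G) iff z commutes with every generator.
For example e is central: e·u = u = u·e; e·v = v = v·e.
Whereas u ∉ Z(G) since u·v = uv ≠ u⁵v = v·u.
Checking each of the 52 elements this way gives Z(G) = {e}, of order 1.

Answer: {e}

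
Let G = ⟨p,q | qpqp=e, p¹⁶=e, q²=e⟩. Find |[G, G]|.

G' = [G, G] is generated by all commutators. The generator-pair commutators are: [p, q] = p².
The subgroup they normally generate is {e, p², p⁴, p⁶, p⁸, p¹⁰, p¹², p¹⁴}, of order 8.
Check: |G/G'| = 32/8 = 4 is the order of the abelianisation.

Answer: 8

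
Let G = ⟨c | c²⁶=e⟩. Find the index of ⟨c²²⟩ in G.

First find ord(c²²) by computing successive powers:
  (c²²)¹ = c²², (c²²)² = c¹⁸, (c²²)³ = c¹⁴, (c²²)⁴ = c¹⁰, (c²²)⁵ = c⁶, (c²²)⁶ = c², (c²²)⁷ = c²⁴, (c²²)⁸ = c²⁰, (c²²)⁹ = c¹⁶, (c²²)¹⁰ = c¹², (c²²)¹¹ = c⁸, (c²²)¹² = c⁴, (c²²)¹³ = e.
So |⟨c²²⟩| = ord(c²²) = 13. With |G| = 26, by Lagrange [G : ⟨c²²⟩] = 26/13 = 2.

Answer: 2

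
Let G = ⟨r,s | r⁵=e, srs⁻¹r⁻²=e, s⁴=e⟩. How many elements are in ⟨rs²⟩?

|⟨rs²⟩| equals the order of rs². Compute successive powers until reaching e:
  (rs²)¹ = rs², (rs²)² = e.
The smallest positive k with (rs²)ᵏ = e is 2, so |⟨rs²⟩| = 2.

Answer: 2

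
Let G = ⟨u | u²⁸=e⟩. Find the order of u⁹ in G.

Compute successive powers until reaching e:
  (u⁹)¹ = u⁹, (u⁹)² = u¹⁸, (u⁹)³ = u²⁷, (u⁹)⁴ = u⁸, (u⁹)⁵ = u¹⁷, (u⁹)⁶ = u²⁶, (u⁹)⁷ = u⁷, (u⁹)⁸ = u¹⁶, (u⁹)⁹ = u²⁵, (u⁹)¹⁰ = u⁶, (u⁹)¹¹ = u¹⁵, (u⁹)¹² = u²⁴, (u⁹)¹³ = u⁵, (u⁹)¹⁴ = u¹⁴, (u⁹)¹⁵ = u²³, (u⁹)¹⁶ = u⁴, (u⁹)¹⁷ = u¹³, (u⁹)¹⁸ = u²², (u⁹)¹⁹ = u³, (u⁹)²⁰ = u¹², (u⁹)²¹ = u²¹, (u⁹)²² = u², (u⁹)²³ = u¹¹, (u⁹)²⁴ = u²⁰, (u⁹)²⁵ = u, (u⁹)²⁶ = u¹⁰, (u⁹)²⁷ = u¹⁹, (u⁹)²⁸ = e.
The smallest positive k with (u⁹)ᵏ = e is 28.

Answer: 28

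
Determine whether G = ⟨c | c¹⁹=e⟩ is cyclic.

|G| = 19. The element c has order 19 (its powers give 19 distinct elements), so ⟨c⟩ = G and G is cyclic.

Answer: Yes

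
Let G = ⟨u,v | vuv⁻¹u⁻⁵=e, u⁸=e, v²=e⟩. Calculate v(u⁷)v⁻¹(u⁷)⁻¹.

[v, (u⁷)] = v·(u⁷)·v⁻¹·(u⁷)⁻¹.
  v · (u⁷) = u³v
  (u³v) · v = u³
  (u³) · u = u⁴

Answer: u⁴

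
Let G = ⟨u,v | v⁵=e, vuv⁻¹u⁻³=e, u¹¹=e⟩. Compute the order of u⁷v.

Compute successive powers until reaching e:
  (u⁷v)¹ = u⁷v, (u⁷v)² = u⁶v², (u⁷v)³ = u³v³, (u⁷v)⁴ = u⁵v⁴, (u⁷v)⁵ = e.
The smallest positive k with (u⁷v)ᵏ = e is 5.

Answer: 5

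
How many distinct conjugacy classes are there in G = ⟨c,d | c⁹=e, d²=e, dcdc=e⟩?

The conjugacy classes (representative and size) are:
  [e] (size 1), [c⁸] (size 2), [c⁷] (size 2), [c⁶] (size 2), [c⁵] (size 2), [c⁴d] (size 9).
Class equation: 1 + 2 + 2 + 2 + 2 + 9 = 18 = |G|. So G has 6 conjugacy classes.

Answer: 6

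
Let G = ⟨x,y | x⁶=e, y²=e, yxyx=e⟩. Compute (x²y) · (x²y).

Compute (x²y) · (x²y) by multiplying left to right and reducing via the relations at each step:
  (x²y) · x² = y
  y · y = e

Answer: e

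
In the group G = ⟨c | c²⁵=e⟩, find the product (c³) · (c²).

Compute (c³) · (c²) by multiplying left to right and reducing via the relations at each step:
  (c³) · c² = c⁵

Answer: c⁵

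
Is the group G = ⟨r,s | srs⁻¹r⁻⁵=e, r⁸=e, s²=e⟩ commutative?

r·s = rs but s·r = r⁵s, so r·s ≠ s·r and G is not abelian.

Answer: No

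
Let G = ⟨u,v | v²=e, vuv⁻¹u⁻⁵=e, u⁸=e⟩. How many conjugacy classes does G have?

The conjugacy classes (representative and size) are:
  [e] (size 1), [u⁵] (size 2), [u²] (size 1), [u⁷] (size 2), [u⁴] (size 1), [u⁶] (size 1), [v] (size 2), [u⁵v] (size 2), [u²v] (size 2), [u³v] (size 2).
Class equation: 1 + 2 + 1 + 2 + 1 + 1 + 2 + 2 + 2 + 2 = 16 = |G|. So G has 10 conjugacy classes.

Answer: 10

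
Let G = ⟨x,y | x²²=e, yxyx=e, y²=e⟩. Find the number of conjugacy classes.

The conjugacy classes (representative and size) are:
  [e] (size 1), [x] (size 2), [x²] (size 2), [x¹⁹] (size 2), [x⁴] (size 2), [x⁵] (size 2), [x⁶] (size 2), [x⁷] (size 2), [x⁸] (size 2), [x¹³] (size 2), [x¹⁰] (size 2), [x¹¹] (size 1), [x⁶y] (size 11), [xy] (size 11).
Class equation: 1 + 2 + 2 + 2 + 2 + 2 + 2 + 2 + 2 + 2 + 2 + 1 + 11 + 11 = 44 = |G|. So G has 14 conjugacy classes.

Answer: 14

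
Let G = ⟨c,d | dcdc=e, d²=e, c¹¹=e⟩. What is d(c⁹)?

Compute d · (c⁹) by multiplying left to right and reducing via the relations at each step:
  d · c⁹ = c²d

Answer: c²d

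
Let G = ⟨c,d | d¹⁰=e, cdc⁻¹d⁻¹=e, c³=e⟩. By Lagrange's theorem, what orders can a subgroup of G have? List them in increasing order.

|G| = 30 = 2 · 3 · 5. By Lagrange's theorem the order of any subgroup divides 30; the divisors of 30 are 1, 2, 3, 5, 6, 10, 15, 30.

Answer: 1, 2, 3, 5, 6, 10, 15, 30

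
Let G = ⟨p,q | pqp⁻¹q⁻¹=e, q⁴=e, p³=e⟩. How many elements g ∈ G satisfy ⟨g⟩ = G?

G is cyclic of order 12. An element generates G iff its order is 12, and a cyclic group of order 12 has exactly φ(12) = 4 such elements.

Answer: 4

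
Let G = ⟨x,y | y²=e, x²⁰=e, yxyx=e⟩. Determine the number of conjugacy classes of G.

The conjugacy classes (representative and size) are:
  [e] (size 1), [x] (size 2), [x¹⁸] (size 2), [x³] (size 2), [x⁴] (size 2), [x¹⁵] (size 2), [x¹⁴] (size 2), [x⁷] (size 2), [x¹²] (size 2), [x¹¹] (size 2), [x¹⁰] (size 1), [x¹⁸y] (size 10), [x⁵y] (size 10).
Class equation: 1 + 2 + 2 + 2 + 2 + 2 + 2 + 2 + 2 + 2 + 1 + 10 + 10 = 40 = |G|. So G has 13 conjugacy classes.

Answer: 13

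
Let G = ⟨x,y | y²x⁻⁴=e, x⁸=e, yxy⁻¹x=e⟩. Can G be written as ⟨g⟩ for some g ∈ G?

Every cyclic group is abelian. But x·y = xy while y·x = x³y⁻¹, so x·y ≠ y·x and G is not abelian. Hence G is not cyclic.

Answer: No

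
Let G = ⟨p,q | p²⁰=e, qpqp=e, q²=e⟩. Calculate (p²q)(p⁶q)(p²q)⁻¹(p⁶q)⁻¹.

[(p²q), (p⁶q)] = (p²q)·(p⁶q)·(p²q)⁻¹·(p⁶q)⁻¹.
  (p²q) · (p⁶q) = p¹⁶
  (p¹⁶) · (p²q) = p¹⁸q
  (p¹⁸q) · (p⁶q) = p¹²

Answer: p¹²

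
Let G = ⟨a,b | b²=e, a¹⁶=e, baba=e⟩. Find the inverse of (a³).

The order of (a³) is 16 (smallest k with (a³)ᵏ = e), so (a³)⁻¹ = (a³)¹⁵ = a¹³.
Check: (a³) · (a¹³) → (a³) · a¹³ = e, giving e as required.

Answer: a¹³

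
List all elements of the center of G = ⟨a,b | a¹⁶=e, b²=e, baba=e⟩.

An element z ∈ Z(G) iff z commutes with every generator.
For example a⁸ is central: (a⁸)·a = a⁹ = a·(a⁸); (a⁸)·b = a⁸b = b·(a⁸).
Whereas a ∉ Z(G) since a·b = ab ≠ a¹⁵b = b·a.
Checking each of the 32 elements this way gives Z(G) = {e, a⁸}, of order 2.

Answer: {e, a⁸}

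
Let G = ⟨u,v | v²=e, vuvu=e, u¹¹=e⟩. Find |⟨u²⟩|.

|⟨u²⟩| equals the order of u². Compute successive powers until reaching e:
  (u²)¹ = u², (u²)² = u⁴, (u²)³ = u⁶, (u²)⁴ = u⁸, (u²)⁵ = u¹⁰, (u²)⁶ = u, (u²)⁷ = u³, (u²)⁸ = u⁵, (u²)⁹ = u⁷, (u²)¹⁰ = u⁹, (u²)¹¹ = e.
The smallest positive k with (u²)ᵏ = e is 11, so |⟨u²⟩| = 11.

Answer: 11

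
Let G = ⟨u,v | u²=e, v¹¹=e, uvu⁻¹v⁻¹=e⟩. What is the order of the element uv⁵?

Compute successive powers until reaching e:
  (uv⁵)¹ = uv⁵, (uv⁵)² = v¹⁰, (uv⁵)³ = uv⁴, (uv⁵)⁴ = v⁹, (uv⁵)⁵ = uv³, (uv⁵)⁶ = v⁸, (uv⁵)⁷ = uv², (uv⁵)⁸ = v⁷, (uv⁵)⁹ = uv, (uv⁵)¹⁰ = v⁶, (uv⁵)¹¹ = u, (uv⁵)¹² = v⁵, (uv⁵)¹³ = uv¹⁰, (uv⁵)¹⁴ = v⁴, (uv⁵)¹⁵ = uv⁹, (uv⁵)¹⁶ = v³, (uv⁵)¹⁷ = uv⁸, (uv⁵)¹⁸ = v², (uv⁵)¹⁹ = uv⁷, (uv⁵)²⁰ = v, (uv⁵)²¹ = uv⁶, (uv⁵)²² = e.
The smallest positive k with (uv⁵)ᵏ = e is 22.

Answer: 22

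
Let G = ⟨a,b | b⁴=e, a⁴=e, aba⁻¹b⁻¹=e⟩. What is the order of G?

Enumerate words in the generators, reducing via the relations: the distinct elements are
  {a, b, e, ab, a², a³, b², b³, ab², ab³, a²b, a³b, a²b², a²b³, a³b², a³b³}.
No further products give new elements, so |G| = 16.

Answer: 16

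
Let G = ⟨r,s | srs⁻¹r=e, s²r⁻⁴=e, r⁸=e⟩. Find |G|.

Enumerate words in the generators, reducing via the relations: the distinct elements are
  {e, r, s, rs, r², r³, r⁴, r⁵, r⁶, r⁷, r²s, r³s, s⁻¹, rs⁻¹, r²s⁻¹, r³s⁻¹}.
No further products give new elements, so |G| = 16.

Answer: 16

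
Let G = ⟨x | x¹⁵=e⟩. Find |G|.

G is generated by a single element, so G is cyclic. The relator gives x¹⁵ = e and no smaller power is forced to be e, so the 15 powers {e, x, x², x³, x⁴, x⁵, x⁶, x⁷, x⁸, x⁹, x¹², x¹³, x¹¹, x¹⁰, x¹⁴} are distinct. Hence |G| = 15.

Answer: 15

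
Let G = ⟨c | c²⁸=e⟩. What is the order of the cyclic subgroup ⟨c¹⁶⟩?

|⟨c¹⁶⟩| equals the order of c¹⁶. Compute successive powers until reaching e:
  (c¹⁶)¹ = c¹⁶, (c¹⁶)² = c⁴, (c¹⁶)³ = c²⁰, (c¹⁶)⁴ = c⁸, (c¹⁶)⁵ = c²⁴, (c¹⁶)⁶ = c¹², (c¹⁶)⁷ = e.
The smallest positive k with (c¹⁶)ᵏ = e is 7, so |⟨c¹⁶⟩| = 7.

Answer: 7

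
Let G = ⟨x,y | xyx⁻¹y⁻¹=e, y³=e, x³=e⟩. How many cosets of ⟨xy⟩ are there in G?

First find ord(xy) by computing successive powers:
  (xy)¹ = xy, (xy)² = x²y², (xy)³ = e.
So |⟨xy⟩| = ord(xy) = 3. With |G| = 9, by Lagrange [G : ⟨xy⟩] = 9/3 = 3.

Answer: 3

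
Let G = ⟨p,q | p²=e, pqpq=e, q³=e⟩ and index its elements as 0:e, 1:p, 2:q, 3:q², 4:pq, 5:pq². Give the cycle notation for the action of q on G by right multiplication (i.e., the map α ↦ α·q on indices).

(0 2 3)(1 4 5)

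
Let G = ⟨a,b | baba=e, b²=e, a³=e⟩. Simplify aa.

Compute a · a by multiplying left to right and reducing via the relations at each step:
  a · a = a²

Answer: a²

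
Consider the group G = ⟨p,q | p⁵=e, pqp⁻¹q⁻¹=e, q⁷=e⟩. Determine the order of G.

Enumerate words in the generators, reducing via the relations: the distinct elements are
  {e, p, q, pq, p², p³, p⁴, q², q³, q⁴, q⁵, q⁶, pq², pq³, pq⁴, pq⁵, pq⁶, p²q, p³q, p⁴q, p²q², p²q³, p²q⁴, p²q⁵, p²q⁶, p³q², p³q³, p³q⁴, p³q⁵, p³q⁶, p⁴q², p⁴q³, p⁴q⁴, p⁴q⁵, p⁴q⁶}.
No further products give new elements, so |G| = 35.

Answer: 35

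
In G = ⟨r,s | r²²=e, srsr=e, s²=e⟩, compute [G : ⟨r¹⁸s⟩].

First find ord(r¹⁸s) by computing successive powers:
  (r¹⁸s)¹ = r¹⁸s, (r¹⁸s)² = e.
So |⟨r¹⁸s⟩| = ord(r¹⁸s) = 2. With |G| = 44, by Lagrange [G : ⟨r¹⁸s⟩] = 44/2 = 22.

Answer: 22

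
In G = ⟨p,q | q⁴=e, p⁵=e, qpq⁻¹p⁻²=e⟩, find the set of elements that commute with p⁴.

⟨p⁴⟩ ⊆ C_G(p⁴) since powers of p⁴ commute with p⁴; so |C_G(p⁴)| ≥ |⟨p⁴⟩| = 5.
By orbit–stabilizer, |C_G(p⁴)| = |G| / |conj. class of p⁴| = 20 / 4 = 5.
The 5 elements commuting with p⁴ are {e, p, p², p³, p⁴}.

Answer: {e, p, p², p³, p⁴}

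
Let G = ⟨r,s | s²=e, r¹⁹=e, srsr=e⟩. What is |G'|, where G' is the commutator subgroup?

G' = [G, G] is generated by all commutators. The generator-pair commutators are: [r, s] = r².
The subgroup they normally generate is {e, r, r², r³, r⁴, r⁵, r⁶, r⁷, r⁸, r⁹, r¹⁰, r¹¹, r¹², r¹³, r¹⁴, r¹⁵, r¹⁶, r¹⁷, r¹⁸}, of order 19.
Check: |G/G'| = 38/19 = 2 is the order of the abelianisation.

Answer: 19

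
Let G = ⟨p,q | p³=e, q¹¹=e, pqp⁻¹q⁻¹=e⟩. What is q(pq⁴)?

Compute q · (pq⁴) by multiplying left to right and reducing via the relations at each step:
  q · p = pq
  (pq) · q⁴ = pq⁵

Answer: pq⁵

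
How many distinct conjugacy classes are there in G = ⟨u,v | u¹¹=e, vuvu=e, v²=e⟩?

The conjugacy classes (representative and size) are:
  [e] (size 1), [u¹⁰] (size 2), [u²] (size 2), [u³] (size 2), [u⁷] (size 2), [u⁶] (size 2), [u²v] (size 11).
Class equation: 1 + 2 + 2 + 2 + 2 + 2 + 11 = 22 = |G|. So G has 7 conjugacy classes.

Answer: 7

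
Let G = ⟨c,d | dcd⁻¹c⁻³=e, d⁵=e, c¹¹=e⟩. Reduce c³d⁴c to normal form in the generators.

Multiply left to right, reducing at each step:
  (c³) · d⁴ = c³d⁴
  (c³d⁴) · c = c⁷d⁴

Answer: c⁷d⁴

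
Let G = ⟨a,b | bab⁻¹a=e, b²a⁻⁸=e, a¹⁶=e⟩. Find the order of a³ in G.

Compute successive powers until reaching e:
  (a³)¹ = a³, (a³)² = a⁶, (a³)³ = a⁹, (a³)⁴ = a¹², (a³)⁵ = a¹⁵, (a³)⁶ = a², (a³)⁷ = a⁵, (a³)⁸ = a⁸, (a³)⁹ = a¹¹, (a³)¹⁰ = a¹⁴, (a³)¹¹ = a, (a³)¹² = a⁴, (a³)¹³ = a⁷, (a³)¹⁴ = a¹⁰, (a³)¹⁵ = a¹³, (a³)¹⁶ = e.
The smallest positive k with (a³)ᵏ = e is 16.

Answer: 16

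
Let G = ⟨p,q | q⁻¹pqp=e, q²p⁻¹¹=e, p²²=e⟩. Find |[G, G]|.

G' = [G, G] is generated by all commutators. The generator-pair commutators are: [p, q] = p².
The subgroup they normally generate is {e, p², p⁴, p⁶, p⁸, p¹⁰, p¹², p¹⁴, p¹⁶, p¹⁸, p²⁰}, of order 11.
Check: |G/G'| = 44/11 = 4 is the order of the abelianisation.

Answer: 11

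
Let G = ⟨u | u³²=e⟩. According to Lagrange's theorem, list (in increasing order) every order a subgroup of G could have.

|G| = 32 = 2⁵. By Lagrange's theorem the order of any subgroup divides 32; the divisors of 32 are 1, 2, 4, 8, 16, 32.

Answer: 1, 2, 4, 8, 16, 32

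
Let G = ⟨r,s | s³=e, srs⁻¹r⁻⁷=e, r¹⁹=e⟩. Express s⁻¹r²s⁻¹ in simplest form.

Multiply left to right, reducing at each step:
  (s²) · r² = r³s²
  (r³s²) · s⁻¹ = r³s

Answer: r³s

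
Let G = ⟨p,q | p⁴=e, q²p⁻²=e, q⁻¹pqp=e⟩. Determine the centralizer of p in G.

⟨p⟩ ⊆ C_G(p) since powers of p commute with p; so |C_G(p)| ≥ |⟨p⟩| = 4.
By orbit–stabilizer, |C_G(p)| = |G| / |conj. class of p| = 8 / 2 = 4.
The 4 elements commuting with p are {e, p, p², p³}.

Answer: {e, p, p², p³}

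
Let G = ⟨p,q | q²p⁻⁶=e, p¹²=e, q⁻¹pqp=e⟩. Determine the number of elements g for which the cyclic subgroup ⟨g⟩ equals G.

⟨g⟩ = G would require ord(g) = |G| = 24, but the maximum element order in G is 12 < 24. So G is not cyclic and no single element generates it: the count is 0.

Answer: 0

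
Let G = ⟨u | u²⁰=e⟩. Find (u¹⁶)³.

Compute successive powers of (u¹⁶), reducing at each step:
  (u¹⁶)²: (u¹⁶) · u¹⁶ = u¹²
  (u¹⁶)³: (u¹²) · u¹⁶ = u⁸

Answer: u⁸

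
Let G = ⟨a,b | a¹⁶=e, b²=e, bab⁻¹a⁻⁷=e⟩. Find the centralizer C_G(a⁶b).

⟨a⁶b⟩ ⊆ C_G(a⁶b) since powers of a⁶b commute with a⁶b; so |C_G(a⁶b)| ≥ |⟨a⁶b⟩| = 2.
By orbit–stabilizer, |C_G(a⁶b)| = |G| / |conj. class of a⁶b| = 32 / 8 = 4.
The 4 elements commuting with a⁶b are {e, a⁸, a⁶b, a¹⁴b}.

Answer: {e, a⁸, a⁶b, a¹⁴b}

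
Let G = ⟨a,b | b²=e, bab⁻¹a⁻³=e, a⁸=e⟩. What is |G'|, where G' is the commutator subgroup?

G' = [G, G] is generated by all commutators. The generator-pair commutators are: [a, b] = a⁶.
The subgroup they normally generate is {e, a², a⁴, a⁶}, of order 4.
Check: |G/G'| = 16/4 = 4 is the order of the abelianisation.

Answer: 4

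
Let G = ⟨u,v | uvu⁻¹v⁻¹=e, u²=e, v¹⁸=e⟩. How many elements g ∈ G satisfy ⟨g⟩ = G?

⟨g⟩ = G would require ord(g) = |G| = 36, but the maximum element order in G is 18 < 36. So G is not cyclic and no single element generates it: the count is 0.

Answer: 0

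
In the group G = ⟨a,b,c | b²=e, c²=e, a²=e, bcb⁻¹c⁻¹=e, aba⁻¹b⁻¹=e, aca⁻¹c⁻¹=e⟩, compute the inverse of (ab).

The order of (ab) is 2 (smallest k with (ab)ᵏ = e), so (ab)⁻¹ = (ab)¹ = ab.
Check: (ab) · (ab) → (ab) · a = b;   b · b = e, giving e as required.

Answer: ab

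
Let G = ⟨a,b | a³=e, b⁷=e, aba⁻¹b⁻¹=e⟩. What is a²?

Compute successive powers of a, reducing at each step:
  a²: a · a = a²

Answer: a²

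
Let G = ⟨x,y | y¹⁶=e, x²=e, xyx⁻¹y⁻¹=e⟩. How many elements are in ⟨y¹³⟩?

|⟨y¹³⟩| equals the order of y¹³. Compute successive powers until reaching e:
  (y¹³)¹ = y¹³, (y¹³)² = y¹⁰, (y¹³)³ = y⁷, (y¹³)⁴ = y⁴, (y¹³)⁵ = y, (y¹³)⁶ = y¹⁴, (y¹³)⁷ = y¹¹, (y¹³)⁸ = y⁸, (y¹³)⁹ = y⁵, (y¹³)¹⁰ = y², (y¹³)¹¹ = y¹⁵, (y¹³)¹² = y¹², (y¹³)¹³ = y⁹, (y¹³)¹⁴ = y⁶, (y¹³)¹⁵ = y³, (y¹³)¹⁶ = e.
The smallest positive k with (y¹³)ᵏ = e is 16, so |⟨y¹³⟩| = 16.

Answer: 16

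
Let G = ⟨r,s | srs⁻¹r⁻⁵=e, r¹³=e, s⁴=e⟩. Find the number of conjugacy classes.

The conjugacy classes (representative and size) are:
  [e] (size 1), [r] (size 4), [r²] (size 4), [r⁹] (size 4), [r¹²s] (size 13), [r⁴s²] (size 13), [r¹²s³] (size 13).
Class equation: 1 + 4 + 4 + 4 + 13 + 13 + 13 = 52 = |G|. So G has 7 conjugacy classes.

Answer: 7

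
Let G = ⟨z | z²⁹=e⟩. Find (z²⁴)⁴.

Compute successive powers of (z²⁴), reducing at each step:
  (z²⁴)²: (z²⁴) · z²⁴ = z¹⁹
  (z²⁴)³: (z¹⁹) · z²⁴ = z¹⁴
  (z²⁴)⁴: (z¹⁴) · z²⁴ = z⁹

Answer: z⁹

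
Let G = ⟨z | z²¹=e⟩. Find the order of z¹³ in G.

Compute successive powers until reaching e:
  (z¹³)¹ = z¹³, (z¹³)² = z⁵, (z¹³)³ = z¹⁸, (z¹³)⁴ = z¹⁰, (z¹³)⁵ = z², (z¹³)⁶ = z¹⁵, (z¹³)⁷ = z⁷, (z¹³)⁸ = z²⁰, (z¹³)⁹ = z¹², (z¹³)¹⁰ = z⁴, (z¹³)¹¹ = z¹⁷, (z¹³)¹² = z⁹, (z¹³)¹³ = z, (z¹³)¹⁴ = z¹⁴, (z¹³)¹⁵ = z⁶, (z¹³)¹⁶ = z¹⁹, (z¹³)¹⁷ = z¹¹, (z¹³)¹⁸ = z³, (z¹³)¹⁹ = z¹⁶, (z¹³)²⁰ = z⁸, (z¹³)²¹ = e.
The smallest positive k with (z¹³)ᵏ = e is 21.

Answer: 21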